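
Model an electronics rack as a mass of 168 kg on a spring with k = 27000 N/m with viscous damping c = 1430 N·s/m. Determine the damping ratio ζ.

0.336

ω_n = √(k/m) = √(27000/168) = 12.68 rad/s.
Critical damping c_c = 2√(k·m) = 2√(27000 × 168) = 4260 N·s/m, so ζ = c/c_c = 1430/4260 = 0.3357.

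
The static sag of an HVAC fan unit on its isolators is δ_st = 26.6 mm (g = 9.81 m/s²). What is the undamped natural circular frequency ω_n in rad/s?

ω_n = √(g/δ_st) = √(9.81/0.0266) = √368.8 = 19.20 rad/s.

19.2 rad/s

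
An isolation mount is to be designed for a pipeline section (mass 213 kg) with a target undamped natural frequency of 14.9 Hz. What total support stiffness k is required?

1870000 N/m

ω_n = 2πf_n = 2π × 14.9 = 93.62 rad/s.
k = m·ω_n² = 213 × 93.62² = 213 × 8765 = 1867000 N/m.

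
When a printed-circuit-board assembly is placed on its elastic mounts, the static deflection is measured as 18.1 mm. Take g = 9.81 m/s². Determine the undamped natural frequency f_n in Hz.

ω_n = √(g/δ_st) = √(9.81/0.0181) = √542.0 = 23.28 rad/s.
f_n = ω_n/(2π) = 23.28/6.283 = 3.705 Hz.

3.71 Hz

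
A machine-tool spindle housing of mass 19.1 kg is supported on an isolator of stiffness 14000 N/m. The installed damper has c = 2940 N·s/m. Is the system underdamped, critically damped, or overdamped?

overdamped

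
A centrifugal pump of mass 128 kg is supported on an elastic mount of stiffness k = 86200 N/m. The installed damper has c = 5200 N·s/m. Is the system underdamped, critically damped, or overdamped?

underdamped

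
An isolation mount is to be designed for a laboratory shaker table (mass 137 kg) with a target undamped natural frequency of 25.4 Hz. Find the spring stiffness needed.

ω_n = 2πf_n = 2π × 25.4 = 159.6 rad/s.
k = m·ω_n² = 137 × 159.6² = 137 × 25470 = 3489000 N/m.

3490000 N/m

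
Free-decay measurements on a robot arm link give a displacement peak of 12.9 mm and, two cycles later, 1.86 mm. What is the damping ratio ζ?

Logarithmic decrement δ = (1/n)·ln(x₀/x_n) = (1/2)·ln(12.9/1.86) = (1/2)·ln(6.935) = 0.9683.
ζ = δ/√(4π² + δ²) = 0.9683/√(39.48 + 0.938) = 0.9683/6.357 = 0.1523.

0.152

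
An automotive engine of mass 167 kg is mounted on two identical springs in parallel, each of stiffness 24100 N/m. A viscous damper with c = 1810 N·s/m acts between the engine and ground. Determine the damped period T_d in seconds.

Parallel springs add: k_eq = 2 × 24100 = 48200 N/m.
ω_n = √(k_eq/m) = √(48200/167) = 16.99 rad/s.
Critical damping c_c = 2√(k_eq·m) = 2√(48200 × 167) = 5674 N·s/m, so ζ = c/c_c = 1810/5674 = 0.3190.
ω_d = ω_n√(1 − ζ²) = 16.99 × √(1 − 0.102) = 16.10 rad/s.
T_d = 2π/ω_d = 0.3902 s.

0.390 s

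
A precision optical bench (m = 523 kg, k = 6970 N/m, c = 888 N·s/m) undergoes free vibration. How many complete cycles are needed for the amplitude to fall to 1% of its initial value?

4 cycles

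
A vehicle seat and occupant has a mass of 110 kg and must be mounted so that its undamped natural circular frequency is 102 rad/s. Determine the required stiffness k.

1140000 N/m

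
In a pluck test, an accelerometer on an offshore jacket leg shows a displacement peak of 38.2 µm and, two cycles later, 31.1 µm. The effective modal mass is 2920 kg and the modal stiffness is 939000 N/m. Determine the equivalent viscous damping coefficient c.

Logarithmic decrement δ = (1/n)·ln(x₀/x_n) = (1/2)·ln(38.2/31.1) = (1/2)·ln(1.228) = 0.1028.
ζ = δ/√(4π² + δ²) = 0.1028/√(39.48 + 0.0106) = 0.1028/6.284 = 0.01636.
c = ζ · 2√(km) = 0.01636 × 2√(939000 × 2920) = 0.01636 × 104700 = 1713 N·s/m.

1710 N·s/m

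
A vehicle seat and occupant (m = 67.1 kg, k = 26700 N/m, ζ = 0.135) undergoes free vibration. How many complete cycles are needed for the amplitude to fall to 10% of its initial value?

3 cycles

Logarithmic decrement δ = 2πζ/√(1 − ζ²) = 2π × 0.1350/√(1 − 0.0182) = 0.8561.
x_n/x₀ = e^(−nδ) ≤ 0.1; take ln: n ≥ ln(1/0.1)/δ = 2.303/0.8561 = 2.690.
So 3 complete cycles are required.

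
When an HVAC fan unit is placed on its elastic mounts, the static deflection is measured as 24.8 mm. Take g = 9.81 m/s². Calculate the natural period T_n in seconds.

0.316 s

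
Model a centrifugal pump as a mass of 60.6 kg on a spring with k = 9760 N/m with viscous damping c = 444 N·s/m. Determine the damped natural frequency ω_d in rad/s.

ω_n = √(k/m) = √(9760/60.6) = 12.69 rad/s.
Critical damping c_c = 2√(k·m) = 2√(9760 × 60.6) = 1538 N·s/m, so ζ = c/c_c = 444/1538 = 0.2887.
ω_d = ω_n√(1 − ζ²) = 12.69 × √(1 − 0.0833) = 12.15 rad/s.

12.2 rad/s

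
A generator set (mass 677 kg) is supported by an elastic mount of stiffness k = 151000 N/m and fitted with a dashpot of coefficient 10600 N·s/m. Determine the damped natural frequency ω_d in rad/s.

ω_n = √(k/m) = √(151000/677) = 14.93 rad/s.
Critical damping c_c = 2√(k·m) = 2√(151000 × 677) = 20220 N·s/m, so ζ = c/c_c = 10600/20220 = 0.5242.
ω_d = ω_n√(1 − ζ²) = 14.93 × √(1 − 0.275) = 12.72 rad/s.

12.7 rad/s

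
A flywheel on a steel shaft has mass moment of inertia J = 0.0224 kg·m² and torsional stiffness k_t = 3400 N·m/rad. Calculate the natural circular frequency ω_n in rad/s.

390 rad/s

ω_n = √(k_t/J) = √(3400/0.0224) = √151800 = 389.6 rad/s.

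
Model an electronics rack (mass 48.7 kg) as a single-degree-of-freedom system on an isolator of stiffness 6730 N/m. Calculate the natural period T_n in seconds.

ω_n = √(k/m) = √(6730/48.7) = √138.2 = 11.76 rad/s.
T_n = 2π/ω_n = 6.283/11.76 = 0.5345 s.

0.534 s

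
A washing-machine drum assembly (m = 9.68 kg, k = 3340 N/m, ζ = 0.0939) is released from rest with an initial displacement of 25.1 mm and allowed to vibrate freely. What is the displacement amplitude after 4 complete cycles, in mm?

2.35 mm

Logarithmic decrement δ = 2πζ/√(1 − ζ²) = 2π × 0.09390/√(1 − 0.00882) = 0.5926.
After n cycles, x_n/x₀ = e^(−nδ), so x_4 = 25.1 × e^(−4 × 0.5926) = 25.1 × 0.09344 = 2.345 mm.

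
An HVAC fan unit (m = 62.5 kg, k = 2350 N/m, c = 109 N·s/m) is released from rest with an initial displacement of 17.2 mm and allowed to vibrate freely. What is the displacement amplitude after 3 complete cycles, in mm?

1.15 mm

ζ = c/(2√(km)) = 109/(2√(2350 × 62.5)) = 109/766.5 = 0.1422.
Logarithmic decrement δ = 2πζ/√(1 − ζ²) = 2π × 0.1422/√(1 − 0.0202) = 0.9027.
After n cycles, x_n/x₀ = e^(−nδ), so x_3 = 17.2 × e^(−3 × 0.9027) = 17.2 × 0.06667 = 1.147 mm.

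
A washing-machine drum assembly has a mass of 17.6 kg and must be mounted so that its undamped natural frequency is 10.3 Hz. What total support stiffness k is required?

ω_n = 2πf_n = 2π × 10.3 = 64.72 rad/s.
k = m·ω_n² = 17.6 × 64.72² = 17.6 × 4188 = 73710 N/m.

73700 N/m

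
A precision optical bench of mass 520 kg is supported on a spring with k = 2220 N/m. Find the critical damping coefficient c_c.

c_c = 2√(k·m) = 2√(2220 × 520) = 2 × 1074 = 2149 N·s/m.

2150 N·s/m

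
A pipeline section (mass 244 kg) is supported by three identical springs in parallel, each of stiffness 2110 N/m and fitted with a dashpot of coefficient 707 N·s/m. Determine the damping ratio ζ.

Parallel springs add: k_eq = 3 × 2110 = 6330 N/m.
ω_n = √(k_eq/m) = √(6330/244) = 5.093 rad/s.
Critical damping c_c = 2√(k_eq·m) = 2√(6330 × 244) = 2486 N·s/m, so ζ = c/c_c = 707/2486 = 0.2844.

0.284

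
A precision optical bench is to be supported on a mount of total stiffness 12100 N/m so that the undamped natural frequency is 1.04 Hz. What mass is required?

ω_n = 2πf_n = 2π × 1.04 = 6.535 rad/s.
m = k/ω_n² = 12100/6.535² = 12100/42.70 = 283.4 kg.

283 kg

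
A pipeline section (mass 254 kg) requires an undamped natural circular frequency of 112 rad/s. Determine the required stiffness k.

k = m·ω_n² = 254 × 112.0² = 254 × 12540 = 3186000 N/m.

3190000 N/m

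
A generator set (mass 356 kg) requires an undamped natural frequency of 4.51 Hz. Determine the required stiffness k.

286000 N/m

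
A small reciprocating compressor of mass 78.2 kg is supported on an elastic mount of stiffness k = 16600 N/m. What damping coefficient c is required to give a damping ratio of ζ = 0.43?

980 N·s/m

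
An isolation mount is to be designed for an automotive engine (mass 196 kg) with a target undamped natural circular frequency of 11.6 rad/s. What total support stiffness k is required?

k = m·ω_n² = 196 × 11.60² = 196 × 134.6 = 26370 N/m.

26400 N/m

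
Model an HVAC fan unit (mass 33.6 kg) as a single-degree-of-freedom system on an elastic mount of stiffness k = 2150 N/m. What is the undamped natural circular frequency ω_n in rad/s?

8.00 rad/s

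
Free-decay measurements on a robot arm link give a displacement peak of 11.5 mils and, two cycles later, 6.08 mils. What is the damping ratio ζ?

0.0507

Logarithmic decrement δ = (1/n)·ln(x₀/x_n) = (1/2)·ln(11.5/6.08) = (1/2)·ln(1.891) = 0.3187.
ζ = δ/√(4π² + δ²) = 0.3187/√(39.48 + 0.102) = 0.3187/6.291 = 0.05065.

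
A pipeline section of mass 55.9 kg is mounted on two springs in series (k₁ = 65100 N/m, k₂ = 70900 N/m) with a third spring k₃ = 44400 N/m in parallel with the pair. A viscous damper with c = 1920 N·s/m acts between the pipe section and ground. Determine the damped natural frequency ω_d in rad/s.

Series pair: k_s = k₁k₂/(k₁+k₂) = (65100)(70900)/(65100 + 70900) = 33940 N/m. In parallel with k₃: k_eq = 33940 + 44400 = 78340 N/m.
ω_n = √(k_eq/m) = √(78340/55.9) = 37.44 rad/s.
Critical damping c_c = 2√(k_eq·m) = 2√(78340 × 55.9) = 4185 N·s/m, so ζ = c/c_c = 1920/4185 = 0.4588.
ω_d = ω_n√(1 − ζ²) = 37.44 × √(1 − 0.210) = 33.26 rad/s.

33.3 rad/s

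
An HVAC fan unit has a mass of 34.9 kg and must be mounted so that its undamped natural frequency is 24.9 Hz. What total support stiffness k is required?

854000 N/m

ω_n = 2πf_n = 2π × 24.9 = 156.5 rad/s.
k = m·ω_n² = 34.9 × 156.5² = 34.9 × 24480 = 854200 N/m.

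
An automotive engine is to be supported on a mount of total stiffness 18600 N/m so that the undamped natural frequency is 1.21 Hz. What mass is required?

ω_n = 2πf_n = 2π × 1.21 = 7.603 rad/s.
m = k/ω_n² = 18600/7.603² = 18600/57.80 = 321.8 kg.

322 kg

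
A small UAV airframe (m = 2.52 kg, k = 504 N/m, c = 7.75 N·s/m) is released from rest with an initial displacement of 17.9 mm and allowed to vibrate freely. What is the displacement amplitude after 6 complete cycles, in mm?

0.290 mm

ζ = c/(2√(km)) = 7.75/(2√(504 × 2.52)) = 7.75/71.28 = 0.1087.
Logarithmic decrement δ = 2πζ/√(1 − ζ²) = 2π × 0.1087/√(1 − 0.0118) = 0.6873.
After n cycles, x_n/x₀ = e^(−nδ), so x_6 = 17.9 × e^(−6 × 0.6873) = 17.9 × 0.01619 = 0.2898 mm.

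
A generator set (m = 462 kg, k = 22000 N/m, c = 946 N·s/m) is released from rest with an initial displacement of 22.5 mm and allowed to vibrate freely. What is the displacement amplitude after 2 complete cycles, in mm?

3.42 mm

ζ = c/(2√(km)) = 946/(2√(22000 × 462)) = 946/6376 = 0.1484.
Logarithmic decrement δ = 2πζ/√(1 − ζ²) = 2π × 0.1484/√(1 − 0.0220) = 0.9426.
After n cycles, x_n/x₀ = e^(−nδ), so x_2 = 22.5 × e^(−2 × 0.9426) = 22.5 × 0.1518 = 3.415 mm.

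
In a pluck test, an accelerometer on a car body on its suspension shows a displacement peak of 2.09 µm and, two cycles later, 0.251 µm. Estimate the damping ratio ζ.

Logarithmic decrement δ = (1/n)·ln(x₀/x_n) = (1/2)·ln(2.09/0.251) = (1/2)·ln(8.327) = 1.060.
ζ = δ/√(4π² + δ²) = 1.060/√(39.48 + 1.12) = 1.060/6.372 = 0.1663.

0.166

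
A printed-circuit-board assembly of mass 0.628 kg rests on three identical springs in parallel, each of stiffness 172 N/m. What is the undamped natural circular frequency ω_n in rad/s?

28.7 rad/s

Parallel springs add: k_eq = 3 × 172 = 516.0 N/m.
ω_n = √(k_eq/m) = √(516.0/0.628) = √821.7 = 28.66 rad/s.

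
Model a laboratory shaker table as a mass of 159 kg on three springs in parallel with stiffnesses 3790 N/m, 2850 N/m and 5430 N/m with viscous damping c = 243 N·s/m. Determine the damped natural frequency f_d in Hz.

1.38 Hz

Parallel springs add: k_eq = 3790 + 2850 + 5430 = 12070 N/m.
ω_n = √(k_eq/m) = √(12070/159) = 8.713 rad/s.
Critical damping c_c = 2√(k_eq·m) = 2√(12070 × 159) = 2771 N·s/m, so ζ = c/c_c = 243/2771 = 0.08770.
ω_d = ω_n√(1 − ζ²) = 8.713 × √(1 − 0.00769) = 8.679 rad/s.
f_d = ω_d/(2π) = 1.381 Hz.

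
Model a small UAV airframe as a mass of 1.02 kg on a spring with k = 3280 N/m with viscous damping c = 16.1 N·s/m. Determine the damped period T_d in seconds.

0.112 s

ω_n = √(k/m) = √(3280/1.02) = 56.71 rad/s.
Critical damping c_c = 2√(k·m) = 2√(3280 × 1.02) = 115.7 N·s/m, so ζ = c/c_c = 16.1/115.7 = 0.1392.
ω_d = ω_n√(1 − ζ²) = 56.71 × √(1 − 0.0194) = 56.16 rad/s.
T_d = 2π/ω_d = 0.1119 s.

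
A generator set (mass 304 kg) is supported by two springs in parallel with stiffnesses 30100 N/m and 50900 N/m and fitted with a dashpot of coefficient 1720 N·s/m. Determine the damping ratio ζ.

0.173

Parallel springs add: k_eq = 30100 + 50900 = 81000 N/m.
ω_n = √(k_eq/m) = √(81000/304) = 16.32 rad/s.
Critical damping c_c = 2√(k_eq·m) = 2√(81000 × 304) = 9925 N·s/m, so ζ = c/c_c = 1720/9925 = 0.1733.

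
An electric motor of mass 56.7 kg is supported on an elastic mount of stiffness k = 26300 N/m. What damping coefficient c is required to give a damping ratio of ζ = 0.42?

1030 N·s/m

c_c = 2√(k·m) = 2√(26300 × 56.7) = 2442 N·s/m.
c = ζ·c_c = 0.42 × 2442 = 1026 N·s/m.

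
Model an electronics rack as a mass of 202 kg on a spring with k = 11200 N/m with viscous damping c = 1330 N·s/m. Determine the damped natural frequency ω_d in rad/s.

6.68 rad/s

ω_n = √(k/m) = √(11200/202) = 7.446 rad/s.
Critical damping c_c = 2√(k·m) = 2√(11200 × 202) = 3008 N·s/m, so ζ = c/c_c = 1330/3008 = 0.4421.
ω_d = ω_n√(1 − ζ²) = 7.446 × √(1 − 0.195) = 6.679 rad/s.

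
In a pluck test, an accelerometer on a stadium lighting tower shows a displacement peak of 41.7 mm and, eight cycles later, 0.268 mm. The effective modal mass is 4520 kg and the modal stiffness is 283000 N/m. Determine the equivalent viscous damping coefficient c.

7150 N·s/m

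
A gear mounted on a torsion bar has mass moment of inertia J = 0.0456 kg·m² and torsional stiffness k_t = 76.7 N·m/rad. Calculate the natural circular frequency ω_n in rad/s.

ω_n = √(k_t/J) = √(76.7/0.0456) = √1682 = 41.01 rad/s.

41.0 rad/s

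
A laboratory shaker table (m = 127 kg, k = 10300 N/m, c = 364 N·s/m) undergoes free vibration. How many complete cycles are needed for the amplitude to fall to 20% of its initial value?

2 cycles

ζ = c/(2√(km)) = 364/(2√(10300 × 127)) = 364/2287 = 0.1591.
Logarithmic decrement δ = 2πζ/√(1 − ζ²) = 2π × 0.1591/√(1 − 0.0253) = 1.013.
x_n/x₀ = e^(−nδ) ≤ 0.2; take ln: n ≥ ln(1/0.2)/δ = 1.609/1.013 = 1.589.
So 2 complete cycles are required.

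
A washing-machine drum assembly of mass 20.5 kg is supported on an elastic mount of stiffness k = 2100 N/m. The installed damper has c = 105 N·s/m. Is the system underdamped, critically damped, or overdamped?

c_c = 2√(k·m) = 415.0 N·s/m; ζ = c/c_c = 105/415.0 = 0.253.
Since ζ < 1 the system is underdamped.

underdamped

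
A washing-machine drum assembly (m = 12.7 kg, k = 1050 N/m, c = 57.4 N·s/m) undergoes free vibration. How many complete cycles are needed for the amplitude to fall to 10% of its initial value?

2 cycles

ζ = c/(2√(km)) = 57.4/(2√(1050 × 12.7)) = 57.4/231.0 = 0.2485.
Logarithmic decrement δ = 2πζ/√(1 − ζ²) = 2π × 0.2485/√(1 − 0.0618) = 1.612.
x_n/x₀ = e^(−nδ) ≤ 0.1; take ln: n ≥ ln(1/0.1)/δ = 2.303/1.612 = 1.428.
So 2 complete cycles are required.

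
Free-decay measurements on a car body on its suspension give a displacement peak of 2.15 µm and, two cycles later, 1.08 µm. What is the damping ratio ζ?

Logarithmic decrement δ = (1/n)·ln(x₀/x_n) = (1/2)·ln(2.15/1.08) = (1/2)·ln(1.991) = 0.3443.
ζ = δ/√(4π² + δ²) = 0.3443/√(39.48 + 0.119) = 0.3443/6.293 = 0.05471.

0.0547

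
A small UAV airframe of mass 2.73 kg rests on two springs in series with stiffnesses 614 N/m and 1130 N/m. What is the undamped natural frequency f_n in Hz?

Series springs: 1/k_eq = 1/614 + 1/1130 = 0.002514, so k_eq = 397.8 N/m.
ω_n = √(k_eq/m) = √(397.8/2.73) = √145.7 = 12.07 rad/s.
f_n = ω_n/(2π) = 12.07/6.283 = 1.921 Hz.

1.92 Hz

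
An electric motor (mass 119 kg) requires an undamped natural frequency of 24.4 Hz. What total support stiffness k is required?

2800000 N/m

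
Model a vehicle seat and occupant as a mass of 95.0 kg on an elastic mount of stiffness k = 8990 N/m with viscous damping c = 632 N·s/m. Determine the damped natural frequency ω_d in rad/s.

9.14 rad/s

ω_n = √(k/m) = √(8990/95.0) = 9.728 rad/s.
Critical damping c_c = 2√(k·m) = 2√(8990 × 95.0) = 1848 N·s/m, so ζ = c/c_c = 632/1848 = 0.3419.
ω_d = ω_n√(1 − ζ²) = 9.728 × √(1 − 0.117) = 9.142 rad/s.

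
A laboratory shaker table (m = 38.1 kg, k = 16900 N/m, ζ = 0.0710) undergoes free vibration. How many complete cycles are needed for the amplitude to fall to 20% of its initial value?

4 cycles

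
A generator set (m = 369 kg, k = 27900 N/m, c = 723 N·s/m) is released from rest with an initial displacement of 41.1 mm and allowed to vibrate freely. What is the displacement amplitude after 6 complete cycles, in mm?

0.572 mm

ζ = c/(2√(km)) = 723/(2√(27900 × 369)) = 723/6417 = 0.1127.
Logarithmic decrement δ = 2πζ/√(1 − ζ²) = 2π × 0.1127/√(1 − 0.0127) = 0.7124.
After n cycles, x_n/x₀ = e^(−nδ), so x_6 = 41.1 × e^(−6 × 0.7124) = 41.1 × 0.01392 = 0.5720 mm.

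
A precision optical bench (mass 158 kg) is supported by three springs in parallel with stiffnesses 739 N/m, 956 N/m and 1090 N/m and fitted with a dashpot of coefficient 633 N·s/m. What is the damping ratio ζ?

Parallel springs add: k_eq = 739 + 956 + 1090 = 2785 N/m.
ω_n = √(k_eq/m) = √(2785/158) = 4.198 rad/s.
Critical damping c_c = 2√(k_eq·m) = 2√(2785 × 158) = 1327 N·s/m, so ζ = c/c_c = 633/1327 = 0.4771.

0.477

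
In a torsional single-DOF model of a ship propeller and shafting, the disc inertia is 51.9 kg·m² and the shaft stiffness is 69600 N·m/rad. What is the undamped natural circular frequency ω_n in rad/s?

ω_n = √(k_t/J) = √(69600/51.9) = √1341 = 36.62 rad/s.

36.6 rad/s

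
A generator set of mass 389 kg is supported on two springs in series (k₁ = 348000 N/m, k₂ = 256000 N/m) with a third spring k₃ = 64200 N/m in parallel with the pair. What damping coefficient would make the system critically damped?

18100 N·s/m

Series pair: k_s = k₁k₂/(k₁+k₂) = (348000)(256000)/(348000 + 256000) = 147500 N/m. In parallel with k₃: k_eq = 147500 + 64200 = 211700 N/m.
c_c = 2√(k_eq·m) = 2√(211700 × 389) = 2 × 9075 = 18150 N·s/m.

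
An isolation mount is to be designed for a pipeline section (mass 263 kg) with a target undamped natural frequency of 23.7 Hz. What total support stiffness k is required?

5830000 N/m

ω_n = 2πf_n = 2π × 23.7 = 148.9 rad/s.
k = m·ω_n² = 263 × 148.9² = 263 × 22170 = 5832000 N/m.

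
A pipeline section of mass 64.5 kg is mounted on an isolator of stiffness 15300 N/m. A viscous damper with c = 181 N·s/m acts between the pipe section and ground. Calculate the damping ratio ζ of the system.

ω_n = √(k/m) = √(15300/64.5) = 15.40 rad/s.
Critical damping c_c = 2√(k·m) = 2√(15300 × 64.5) = 1987 N·s/m, so ζ = c/c_c = 181/1987 = 0.09110.

0.0911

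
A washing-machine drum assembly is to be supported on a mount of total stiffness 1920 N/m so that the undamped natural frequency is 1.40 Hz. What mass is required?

ω_n = 2πf_n = 2π × 1.40 = 8.796 rad/s.
m = k/ω_n² = 1920/8.796² = 1920/77.38 = 24.81 kg.

24.8 kg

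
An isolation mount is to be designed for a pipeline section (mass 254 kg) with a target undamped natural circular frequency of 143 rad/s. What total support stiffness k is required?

k = m·ω_n² = 254 × 143.0² = 254 × 20450 = 5194000 N/m.

5190000 N/m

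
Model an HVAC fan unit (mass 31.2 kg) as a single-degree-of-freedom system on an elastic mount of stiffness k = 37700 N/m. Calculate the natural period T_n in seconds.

0.181 s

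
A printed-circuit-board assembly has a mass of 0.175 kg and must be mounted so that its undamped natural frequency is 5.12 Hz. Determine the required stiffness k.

181 N/m

ω_n = 2πf_n = 2π × 5.12 = 32.17 rad/s.
k = m·ω_n² = 0.175 × 32.17² = 0.175 × 1035 = 181.1 N/m.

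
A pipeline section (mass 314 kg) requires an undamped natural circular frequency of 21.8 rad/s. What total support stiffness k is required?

149000 N/m

k = m·ω_n² = 314 × 21.80² = 314 × 475.2 = 149200 N/m.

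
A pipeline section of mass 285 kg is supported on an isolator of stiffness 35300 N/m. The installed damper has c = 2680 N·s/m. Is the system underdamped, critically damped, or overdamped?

underdamped

c_c = 2√(k·m) = 6344 N·s/m; ζ = c/c_c = 2680/6344 = 0.422.
Since ζ < 1 the system is underdamped.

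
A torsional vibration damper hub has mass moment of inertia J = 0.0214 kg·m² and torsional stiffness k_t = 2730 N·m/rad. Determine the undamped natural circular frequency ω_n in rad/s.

357 rad/s

ω_n = √(k_t/J) = √(2730/0.0214) = √127600 = 357.2 rad/s.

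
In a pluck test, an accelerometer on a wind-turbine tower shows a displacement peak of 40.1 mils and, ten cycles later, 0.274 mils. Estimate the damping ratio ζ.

Logarithmic decrement δ = (1/n)·ln(x₀/x_n) = (1/10)·ln(40.1/0.274) = (1/10)·ln(146.4) = 0.4986.
ζ = δ/√(4π² + δ²) = 0.4986/√(39.48 + 0.249) = 0.4986/6.303 = 0.07911.

0.0791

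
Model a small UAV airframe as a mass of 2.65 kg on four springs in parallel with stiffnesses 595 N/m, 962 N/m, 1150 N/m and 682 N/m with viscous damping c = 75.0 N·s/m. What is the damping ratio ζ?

Parallel springs add: k_eq = 595 + 962 + 1150 + 682 = 3389 N/m.
ω_n = √(k_eq/m) = √(3389/2.65) = 35.76 rad/s.
Critical damping c_c = 2√(k_eq·m) = 2√(3389 × 2.65) = 189.5 N·s/m, so ζ = c/c_c = 75.0/189.5 = 0.3957.

0.396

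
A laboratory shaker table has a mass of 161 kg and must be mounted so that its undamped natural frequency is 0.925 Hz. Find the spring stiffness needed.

5440 N/m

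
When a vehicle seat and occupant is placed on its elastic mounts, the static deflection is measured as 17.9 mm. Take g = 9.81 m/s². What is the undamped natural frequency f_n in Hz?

3.73 Hz

ω_n = √(g/δ_st) = √(9.81/0.0179) = √548.0 = 23.41 rad/s.
f_n = ω_n/(2π) = 23.41/6.283 = 3.726 Hz.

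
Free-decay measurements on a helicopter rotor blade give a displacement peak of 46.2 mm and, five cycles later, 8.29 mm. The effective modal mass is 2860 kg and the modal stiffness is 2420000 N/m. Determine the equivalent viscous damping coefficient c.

9090 N·s/m

Logarithmic decrement δ = (1/n)·ln(x₀/x_n) = (1/5)·ln(46.2/8.29) = (1/5)·ln(5.573) = 0.3436.
ζ = δ/√(4π² + δ²) = 0.3436/√(39.48 + 0.118) = 0.3436/6.293 = 0.05460.
c = ζ · 2√(km) = 0.05460 × 2√(2420000 × 2860) = 0.05460 × 166400 = 9085 N·s/m.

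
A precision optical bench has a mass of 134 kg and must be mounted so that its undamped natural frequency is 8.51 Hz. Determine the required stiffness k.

383000 N/m

ω_n = 2πf_n = 2π × 8.51 = 53.47 rad/s.
k = m·ω_n² = 134 × 53.47² = 134 × 2859 = 383100 N/m.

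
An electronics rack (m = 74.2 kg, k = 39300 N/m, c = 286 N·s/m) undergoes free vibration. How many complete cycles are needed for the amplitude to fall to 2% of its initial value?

ζ = c/(2√(km)) = 286/(2√(39300 × 74.2)) = 286/3415 = 0.08374.
Logarithmic decrement δ = 2πζ/√(1 − ζ²) = 2π × 0.08374/√(1 − 0.00701) = 0.5280.
x_n/x₀ = e^(−nδ) ≤ 0.02; take ln: n ≥ ln(1/0.02)/δ = 3.912/0.5280 = 7.409.
So 8 complete cycles are required.

8 cycles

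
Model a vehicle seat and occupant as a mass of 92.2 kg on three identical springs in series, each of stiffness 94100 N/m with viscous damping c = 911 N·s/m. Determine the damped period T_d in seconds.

0.354 s

Series springs: 1/k_eq = 3/94100, so k_eq = 94100/3 = 31370 N/m.
ω_n = √(k_eq/m) = √(31370/92.2) = 18.44 rad/s.
Critical damping c_c = 2√(k_eq·m) = 2√(31370 × 92.2) = 3401 N·s/m, so ζ = c/c_c = 911/3401 = 0.2678.
ω_d = ω_n√(1 − ζ²) = 18.44 × √(1 − 0.0717) = 17.77 rad/s.
T_d = 2π/ω_d = 0.3536 s.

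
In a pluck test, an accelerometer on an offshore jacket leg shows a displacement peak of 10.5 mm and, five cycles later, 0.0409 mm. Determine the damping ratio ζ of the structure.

0.174

Logarithmic decrement δ = (1/n)·ln(x₀/x_n) = (1/5)·ln(10.5/0.0409) = (1/5)·ln(256.7) = 1.110.
ζ = δ/√(4π² + δ²) = 1.110/√(39.48 + 1.23) = 1.110/6.380 = 0.1739.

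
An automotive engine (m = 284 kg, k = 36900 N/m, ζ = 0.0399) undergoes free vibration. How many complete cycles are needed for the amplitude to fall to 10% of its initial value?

10 cycles

Logarithmic decrement δ = 2πζ/√(1 − ζ²) = 2π × 0.03990/√(1 − 0.00159) = 0.2509.
x_n/x₀ = e^(−nδ) ≤ 0.1; take ln: n ≥ ln(1/0.1)/δ = 2.303/0.2509 = 9.177.
So 10 complete cycles are required.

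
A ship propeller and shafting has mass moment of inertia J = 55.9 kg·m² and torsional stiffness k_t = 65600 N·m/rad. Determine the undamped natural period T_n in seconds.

ω_n = √(k_t/J) = √(65600/55.9) = √1174 = 34.26 rad/s.
T_n = 2π/ω_n = 6.283/34.26 = 0.1834 s.

0.183 s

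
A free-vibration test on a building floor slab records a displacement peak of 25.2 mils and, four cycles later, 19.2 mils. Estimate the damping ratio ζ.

Logarithmic decrement δ = (1/n)·ln(x₀/x_n) = (1/4)·ln(25.2/19.2) = (1/4)·ln(1.312) = 0.06798.
ζ = δ/√(4π² + δ²) = 0.06798/√(39.48 + 0.00462) = 0.06798/6.284 = 0.01082.

0.0108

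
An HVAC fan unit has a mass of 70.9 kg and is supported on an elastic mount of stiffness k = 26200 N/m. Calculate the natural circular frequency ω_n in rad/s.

ω_n = √(k/m) = √(26200/70.9) = √369.5 = 19.22 rad/s.

19.2 rad/s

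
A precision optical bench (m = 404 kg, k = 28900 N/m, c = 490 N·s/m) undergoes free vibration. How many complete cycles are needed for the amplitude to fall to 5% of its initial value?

7 cycles

ζ = c/(2√(km)) = 490/(2√(28900 × 404)) = 490/6834 = 0.07170.
Logarithmic decrement δ = 2πζ/√(1 − ζ²) = 2π × 0.07170/√(1 − 0.00514) = 0.4517.
x_n/x₀ = e^(−nδ) ≤ 0.05; take ln: n ≥ ln(1/0.05)/δ = 2.996/0.4517 = 6.633.
So 7 complete cycles are required.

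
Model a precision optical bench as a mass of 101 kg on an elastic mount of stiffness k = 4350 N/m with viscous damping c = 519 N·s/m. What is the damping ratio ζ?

0.392

ω_n = √(k/m) = √(4350/101) = 6.563 rad/s.
Critical damping c_c = 2√(k·m) = 2√(4350 × 101) = 1326 N·s/m, so ζ = c/c_c = 519/1326 = 0.3915.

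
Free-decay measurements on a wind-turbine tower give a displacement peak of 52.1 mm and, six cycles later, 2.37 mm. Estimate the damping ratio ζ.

Logarithmic decrement δ = (1/n)·ln(x₀/x_n) = (1/6)·ln(52.1/2.37) = (1/6)·ln(21.98) = 0.5150.
ζ = δ/√(4π² + δ²) = 0.5150/√(39.48 + 0.265) = 0.5150/6.304 = 0.08170.

0.0817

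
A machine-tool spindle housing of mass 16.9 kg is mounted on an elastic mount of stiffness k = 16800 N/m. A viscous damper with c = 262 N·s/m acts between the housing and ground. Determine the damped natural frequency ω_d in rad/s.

30.6 rad/s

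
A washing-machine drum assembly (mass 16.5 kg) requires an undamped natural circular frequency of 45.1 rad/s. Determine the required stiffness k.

33600 N/m

k = m·ω_n² = 16.5 × 45.10² = 16.5 × 2034 = 33560 N/m.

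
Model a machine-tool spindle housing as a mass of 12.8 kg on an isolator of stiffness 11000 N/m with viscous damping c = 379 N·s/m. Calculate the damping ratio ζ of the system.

ω_n = √(k/m) = √(11000/12.8) = 29.32 rad/s.
Critical damping c_c = 2√(k·m) = 2√(11000 × 12.8) = 750.5 N·s/m, so ζ = c/c_c = 379/750.5 = 0.5050.

0.505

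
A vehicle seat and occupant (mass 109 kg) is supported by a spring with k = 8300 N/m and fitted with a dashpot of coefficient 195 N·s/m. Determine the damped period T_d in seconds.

0.724 s

ω_n = √(k/m) = √(8300/109) = 8.726 rad/s.
Critical damping c_c = 2√(k·m) = 2√(8300 × 109) = 1902 N·s/m, so ζ = c/c_c = 195/1902 = 0.1025.
ω_d = ω_n√(1 − ζ²) = 8.726 × √(1 − 0.0105) = 8.680 rad/s.
T_d = 2π/ω_d = 0.7238 s.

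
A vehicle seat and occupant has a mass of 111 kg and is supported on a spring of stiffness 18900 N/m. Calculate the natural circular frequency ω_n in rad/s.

13.0 rad/s

ω_n = √(k/m) = √(18900/111) = √170.3 = 13.05 rad/s.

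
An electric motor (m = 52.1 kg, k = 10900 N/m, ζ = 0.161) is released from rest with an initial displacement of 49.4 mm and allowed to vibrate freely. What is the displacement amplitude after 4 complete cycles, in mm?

Logarithmic decrement δ = 2πζ/√(1 − ζ²) = 2π × 0.1610/√(1 − 0.0259) = 1.025.
After n cycles, x_n/x₀ = e^(−nδ), so x_4 = 49.4 × e^(−4 × 1.025) = 49.4 × 0.01658 = 0.8188 mm.

0.819 mm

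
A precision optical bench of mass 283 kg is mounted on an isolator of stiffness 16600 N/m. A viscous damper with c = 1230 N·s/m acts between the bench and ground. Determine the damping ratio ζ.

ω_n = √(k/m) = √(16600/283) = 7.659 rad/s.
Critical damping c_c = 2√(k·m) = 2√(16600 × 283) = 4335 N·s/m, so ζ = c/c_c = 1230/4335 = 0.2837.

0.284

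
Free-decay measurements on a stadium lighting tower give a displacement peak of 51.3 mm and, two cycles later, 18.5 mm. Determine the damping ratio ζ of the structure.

Logarithmic decrement δ = (1/n)·ln(x₀/x_n) = (1/2)·ln(51.3/18.5) = (1/2)·ln(2.773) = 0.5100.
ζ = δ/√(4π² + δ²) = 0.5100/√(39.48 + 0.260) = 0.5100/6.304 = 0.08090.

0.0809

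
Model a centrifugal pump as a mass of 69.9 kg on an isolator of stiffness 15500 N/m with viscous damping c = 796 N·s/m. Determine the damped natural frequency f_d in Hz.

ω_n = √(k/m) = √(15500/69.9) = 14.89 rad/s.
Critical damping c_c = 2√(k·m) = 2√(15500 × 69.9) = 2082 N·s/m, so ζ = c/c_c = 796/2082 = 0.3824.
ω_d = ω_n√(1 − ζ²) = 14.89 × √(1 − 0.146) = 13.76 rad/s.
f_d = ω_d/(2π) = 2.190 Hz.

2.19 Hz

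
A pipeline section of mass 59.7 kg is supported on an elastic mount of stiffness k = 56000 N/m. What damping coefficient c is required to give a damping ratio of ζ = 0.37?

1350 N·s/m

c_c = 2√(k·m) = 2√(56000 × 59.7) = 3657 N·s/m.
c = ζ·c_c = 0.37 × 3657 = 1353 N·s/m.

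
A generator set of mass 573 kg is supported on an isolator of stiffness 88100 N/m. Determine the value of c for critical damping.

14200 N·s/m

c_c = 2√(k·m) = 2√(88100 × 573) = 2 × 7105 = 14210 N·s/m.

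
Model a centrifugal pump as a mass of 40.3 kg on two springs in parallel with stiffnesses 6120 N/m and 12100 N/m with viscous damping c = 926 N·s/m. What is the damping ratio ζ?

Parallel springs add: k_eq = 6120 + 12100 = 18220 N/m.
ω_n = √(k_eq/m) = √(18220/40.3) = 21.26 rad/s.
Critical damping c_c = 2√(k_eq·m) = 2√(18220 × 40.3) = 1714 N·s/m, so ζ = c/c_c = 926/1714 = 0.5403.

0.540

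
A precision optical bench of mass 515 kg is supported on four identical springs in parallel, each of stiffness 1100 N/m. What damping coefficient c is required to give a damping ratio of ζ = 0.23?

Parallel springs add: k_eq = 4 × 1100 = 4400 N/m.
c_c = 2√(k_eq·m) = 2√(4400 × 515) = 3011 N·s/m.
c = ζ·c_c = 0.23 × 3011 = 692.4 N·s/m.

692 N·s/m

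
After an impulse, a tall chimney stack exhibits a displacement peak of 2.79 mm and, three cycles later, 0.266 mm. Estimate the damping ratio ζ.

Logarithmic decrement δ = (1/n)·ln(x₀/x_n) = (1/3)·ln(2.79/0.266) = (1/3)·ln(10.49) = 0.7834.
ζ = δ/√(4π² + δ²) = 0.7834/√(39.48 + 0.614) = 0.7834/6.332 = 0.1237.

0.124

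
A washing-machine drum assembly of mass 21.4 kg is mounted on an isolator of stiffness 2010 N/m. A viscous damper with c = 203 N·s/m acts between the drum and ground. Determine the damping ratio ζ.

0.489

ω_n = √(k/m) = √(2010/21.4) = 9.692 rad/s.
Critical damping c_c = 2√(k·m) = 2√(2010 × 21.4) = 414.8 N·s/m, so ζ = c/c_c = 203/414.8 = 0.4894.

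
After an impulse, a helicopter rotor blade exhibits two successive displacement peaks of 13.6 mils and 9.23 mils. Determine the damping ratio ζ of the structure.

0.0616

Logarithmic decrement δ = (1/n)·ln(x₀/x_n) = (1/1)·ln(13.6/9.23) = (1/1)·ln(1.473) = 0.3876.
ζ = δ/√(4π² + δ²) = 0.3876/√(39.48 + 0.150) = 0.3876/6.295 = 0.06157.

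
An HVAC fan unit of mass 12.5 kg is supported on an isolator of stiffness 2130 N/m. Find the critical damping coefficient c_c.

326 N·s/m

c_c = 2√(k·m) = 2√(2130 × 12.5) = 2 × 163.2 = 326.3 N·s/m.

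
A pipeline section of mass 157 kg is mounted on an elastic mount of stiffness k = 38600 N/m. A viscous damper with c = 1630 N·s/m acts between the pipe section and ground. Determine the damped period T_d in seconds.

0.425 s

ω_n = √(k/m) = √(38600/157) = 15.68 rad/s.
Critical damping c_c = 2√(k·m) = 2√(38600 × 157) = 4923 N·s/m, so ζ = c/c_c = 1630/4923 = 0.3311.
ω_d = ω_n√(1 − ζ²) = 15.68 × √(1 − 0.110) = 14.80 rad/s.
T_d = 2π/ω_d = 0.4247 s.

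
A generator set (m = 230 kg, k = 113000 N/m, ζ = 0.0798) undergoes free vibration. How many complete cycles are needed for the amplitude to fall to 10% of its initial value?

5 cycles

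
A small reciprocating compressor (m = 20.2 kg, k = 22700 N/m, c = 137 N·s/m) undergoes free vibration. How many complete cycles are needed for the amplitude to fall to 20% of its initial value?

ζ = c/(2√(km)) = 137/(2√(22700 × 20.2)) = 137/1354 = 0.1012.
Logarithmic decrement δ = 2πζ/√(1 − ζ²) = 2π × 0.1012/√(1 − 0.0102) = 0.6389.
x_n/x₀ = e^(−nδ) ≤ 0.2; take ln: n ≥ ln(1/0.2)/δ = 1.609/0.6389 = 2.519.
So 3 complete cycles are required.

3 cycles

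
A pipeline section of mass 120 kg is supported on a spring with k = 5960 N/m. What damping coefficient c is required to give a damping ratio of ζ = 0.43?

727 N·s/m

c_c = 2√(k·m) = 2√(5960 × 120) = 1691 N·s/m.
c = ζ·c_c = 0.43 × 1691 = 727.3 N·s/m.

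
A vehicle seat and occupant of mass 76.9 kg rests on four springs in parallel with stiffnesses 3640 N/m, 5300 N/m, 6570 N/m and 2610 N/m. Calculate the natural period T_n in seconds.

0.409 s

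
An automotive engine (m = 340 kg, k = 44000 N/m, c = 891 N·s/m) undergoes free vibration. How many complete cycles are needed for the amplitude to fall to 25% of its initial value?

2 cycles

ζ = c/(2√(km)) = 891/(2√(44000 × 340)) = 891/7736 = 0.1152.
Logarithmic decrement δ = 2πζ/√(1 − ζ²) = 2π × 0.1152/√(1 − 0.0133) = 0.7286.
x_n/x₀ = e^(−nδ) ≤ 0.25; take ln: n ≥ ln(1/0.25)/δ = 1.386/0.7286 = 1.903.
So 2 complete cycles are required.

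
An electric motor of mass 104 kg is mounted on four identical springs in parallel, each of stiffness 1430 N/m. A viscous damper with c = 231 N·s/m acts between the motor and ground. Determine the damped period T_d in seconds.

0.857 s

Parallel springs add: k_eq = 4 × 1430 = 5720 N/m.
ω_n = √(k_eq/m) = √(5720/104) = 7.416 rad/s.
Critical damping c_c = 2√(k_eq·m) = 2√(5720 × 104) = 1543 N·s/m, so ζ = c/c_c = 231/1543 = 0.1498.
ω_d = ω_n√(1 − ζ²) = 7.416 × √(1 − 0.0224) = 7.333 rad/s.
T_d = 2π/ω_d = 0.8569 s.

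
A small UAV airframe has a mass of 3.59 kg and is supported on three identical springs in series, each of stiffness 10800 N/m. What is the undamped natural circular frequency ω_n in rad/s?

Series springs: 1/k_eq = 3/10800, so k_eq = 10800/3 = 3600 N/m.
ω_n = √(k_eq/m) = √(3600/3.59) = √1003 = 31.67 rad/s.

31.7 rad/s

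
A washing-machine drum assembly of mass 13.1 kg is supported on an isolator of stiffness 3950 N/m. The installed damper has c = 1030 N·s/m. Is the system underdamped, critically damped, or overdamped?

overdamped

c_c = 2√(k·m) = 455.0 N·s/m; ζ = c/c_c = 1030/455.0 = 2.26.
Since ζ > 1 the system is overdamped.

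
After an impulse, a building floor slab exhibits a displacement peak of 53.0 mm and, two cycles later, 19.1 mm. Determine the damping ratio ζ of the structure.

Logarithmic decrement δ = (1/n)·ln(x₀/x_n) = (1/2)·ln(53.0/19.1) = (1/2)·ln(2.775) = 0.5103.
ζ = δ/√(4π² + δ²) = 0.5103/√(39.48 + 0.260) = 0.5103/6.304 = 0.08095.

0.0810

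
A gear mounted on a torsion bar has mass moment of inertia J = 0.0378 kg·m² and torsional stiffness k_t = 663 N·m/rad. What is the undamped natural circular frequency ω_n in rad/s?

132 rad/s

ω_n = √(k_t/J) = √(663/0.0378) = √17540 = 132.4 rad/s.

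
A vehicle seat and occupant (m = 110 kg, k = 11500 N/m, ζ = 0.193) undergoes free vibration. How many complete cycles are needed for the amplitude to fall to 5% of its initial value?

Logarithmic decrement δ = 2πζ/√(1 − ζ²) = 2π × 0.1930/√(1 − 0.0372) = 1.236.
x_n/x₀ = e^(−nδ) ≤ 0.05; take ln: n ≥ ln(1/0.05)/δ = 2.996/1.236 = 2.424.
So 3 complete cycles are required.

3 cycles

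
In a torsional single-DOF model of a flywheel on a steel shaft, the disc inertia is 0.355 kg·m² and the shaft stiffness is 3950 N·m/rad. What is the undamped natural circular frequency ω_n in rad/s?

ω_n = √(k_t/J) = √(3950/0.355) = √11130 = 105.5 rad/s.

105 rad/s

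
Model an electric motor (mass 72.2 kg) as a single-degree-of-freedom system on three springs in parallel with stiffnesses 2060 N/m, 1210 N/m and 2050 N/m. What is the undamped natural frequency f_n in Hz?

1.37 Hz

Parallel springs add: k_eq = 2060 + 1210 + 2050 = 5320 N/m.
ω_n = √(k_eq/m) = √(5320/72.2) = √73.68 = 8.584 rad/s.
f_n = ω_n/(2π) = 8.584/6.283 = 1.366 Hz.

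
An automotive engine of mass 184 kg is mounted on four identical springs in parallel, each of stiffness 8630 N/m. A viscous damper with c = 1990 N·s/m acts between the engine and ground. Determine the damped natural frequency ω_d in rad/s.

Parallel springs add: k_eq = 4 × 8630 = 34520 N/m.
ω_n = √(k_eq/m) = √(34520/184) = 13.70 rad/s.
Critical damping c_c = 2√(k_eq·m) = 2√(34520 × 184) = 5041 N·s/m, so ζ = c/c_c = 1990/5041 = 0.3948.
ω_d = ω_n√(1 − ζ²) = 13.70 × √(1 − 0.156) = 12.58 rad/s.

12.6 rad/s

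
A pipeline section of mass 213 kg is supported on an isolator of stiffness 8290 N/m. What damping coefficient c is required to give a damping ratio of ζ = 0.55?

c_c = 2√(k·m) = 2√(8290 × 213) = 2658 N·s/m.
c = ζ·c_c = 0.55 × 2658 = 1462 N·s/m.

1460 N·s/m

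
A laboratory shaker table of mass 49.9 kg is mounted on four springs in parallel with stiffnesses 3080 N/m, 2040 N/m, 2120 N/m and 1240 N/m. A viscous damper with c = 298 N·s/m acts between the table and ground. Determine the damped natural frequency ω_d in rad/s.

Parallel springs add: k_eq = 3080 + 2040 + 2120 + 1240 = 8480 N/m.
ω_n = √(k_eq/m) = √(8480/49.9) = 13.04 rad/s.
Critical damping c_c = 2√(k_eq·m) = 2√(8480 × 49.9) = 1301 N·s/m, so ζ = c/c_c = 298/1301 = 0.2291.
ω_d = ω_n√(1 − ζ²) = 13.04 × √(1 − 0.0525) = 12.69 rad/s.

12.7 rad/s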